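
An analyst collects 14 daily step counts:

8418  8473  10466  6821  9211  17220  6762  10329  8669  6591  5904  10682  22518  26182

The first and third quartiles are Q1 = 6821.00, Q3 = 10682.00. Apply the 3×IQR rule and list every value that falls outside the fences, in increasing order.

IQR = Q3 − Q1 = 10682.00 − 6821.00 = 3861.00.
Lower fence = Q1 − 3·IQR = 6821.00 − 11583.00 = -4762.00.
Upper fence = Q3 + 3·IQR = 10682.00 + 11583.00 = 22265.00.
22518 > 22265.00 → outlier.
26182 > 22265.00 → outlier.
All remaining values lie within [-4762.00, 22265.00].

22518, 26182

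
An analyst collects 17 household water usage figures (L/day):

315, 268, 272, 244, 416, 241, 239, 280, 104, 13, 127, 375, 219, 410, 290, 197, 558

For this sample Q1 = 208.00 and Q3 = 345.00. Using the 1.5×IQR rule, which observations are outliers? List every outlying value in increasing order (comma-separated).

558

IQR = Q3 − Q1 = 345.00 − 208.00 = 137.00.
Lower fence = Q1 − 1.5·IQR = 208.00 − 205.50 = 2.50.
Upper fence = Q3 + 1.5·IQR = 345.00 + 205.50 = 550.50.
558 > 550.50 → outlier.
All remaining values lie within [2.50, 550.50].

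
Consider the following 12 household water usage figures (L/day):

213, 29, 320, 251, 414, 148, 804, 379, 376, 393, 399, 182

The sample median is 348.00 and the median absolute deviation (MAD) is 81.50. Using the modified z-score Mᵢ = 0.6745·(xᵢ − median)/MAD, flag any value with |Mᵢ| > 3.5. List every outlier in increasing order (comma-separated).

804

|Mᵢ| > 3.5 ⇔ |xᵢ − 348.00| > 3.5·81.50/0.6745 = 422.91.
So outliers lie outside [-74.91, 770.91].
804: M = 3.77 → outlier.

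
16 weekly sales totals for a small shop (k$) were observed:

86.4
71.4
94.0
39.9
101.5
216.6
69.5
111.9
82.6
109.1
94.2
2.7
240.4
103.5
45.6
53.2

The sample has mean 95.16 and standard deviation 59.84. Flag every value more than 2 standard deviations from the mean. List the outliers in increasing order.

Cutoffs at x̄ ± 2s: 95.16 ± 2·59.84 = [-24.52, 214.84].
216.6: z = 2.03, |z| > 2 → outlier.
240.4: z = 2.43, |z| > 2 → outlier.
Every other value lies within [-24.52, 214.84].

216.6, 240.4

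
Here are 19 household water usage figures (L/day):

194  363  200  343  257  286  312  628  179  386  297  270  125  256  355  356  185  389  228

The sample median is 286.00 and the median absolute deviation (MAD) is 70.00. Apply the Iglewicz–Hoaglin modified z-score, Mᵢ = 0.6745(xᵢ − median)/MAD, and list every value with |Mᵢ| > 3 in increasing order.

|Mᵢ| > 3 ⇔ |xᵢ − 286.00| > 3·70.00/0.6745 = 311.34.
So outliers lie outside [-25.34, 597.34].
628: M = 3.30 → outlier.

628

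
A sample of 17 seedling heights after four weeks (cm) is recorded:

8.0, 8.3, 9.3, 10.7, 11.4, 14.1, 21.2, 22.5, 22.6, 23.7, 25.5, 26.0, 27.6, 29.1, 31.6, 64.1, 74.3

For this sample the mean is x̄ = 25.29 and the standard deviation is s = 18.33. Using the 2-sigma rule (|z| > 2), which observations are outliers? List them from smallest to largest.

64.1, 74.3

Cutoffs at x̄ ± 2s: 25.29 ± 2·18.33 = [-11.37, 61.95].
64.1: z = 2.12, |z| > 2 → outlier.
74.3: z = 2.67, |z| > 2 → outlier.
Every other value lies within [-11.37, 61.95].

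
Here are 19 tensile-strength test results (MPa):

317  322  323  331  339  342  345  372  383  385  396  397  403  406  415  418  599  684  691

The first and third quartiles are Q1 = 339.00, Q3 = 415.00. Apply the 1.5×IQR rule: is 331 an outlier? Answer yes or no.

no

IQR = Q3 − Q1 = 415.00 − 339.00 = 76.00.
Lower fence = Q1 − 1.5·IQR = 339.00 − 114.00 = 225.00.
Upper fence = Q3 + 1.5·IQR = 415.00 + 114.00 = 529.00.
331 lies within [225.00, 529.00].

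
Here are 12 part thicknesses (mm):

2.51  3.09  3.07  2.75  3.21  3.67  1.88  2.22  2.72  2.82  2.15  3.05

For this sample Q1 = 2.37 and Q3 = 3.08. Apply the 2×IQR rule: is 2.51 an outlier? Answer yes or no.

IQR = Q3 − Q1 = 3.08 − 2.37 = 0.71.
Lower fence = Q1 − 2·IQR = 2.37 − 1.42 = 0.95.
Upper fence = Q3 + 2·IQR = 3.08 + 1.42 = 4.50.
2.51 lies within [0.95, 4.50].

no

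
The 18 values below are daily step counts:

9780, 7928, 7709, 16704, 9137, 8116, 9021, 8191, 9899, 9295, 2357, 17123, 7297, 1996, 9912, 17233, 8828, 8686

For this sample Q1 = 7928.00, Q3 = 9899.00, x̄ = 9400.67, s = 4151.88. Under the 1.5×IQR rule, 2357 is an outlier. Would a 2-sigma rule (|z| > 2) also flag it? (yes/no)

z = (2357 − 9400.67) / 4151.88 = -1.70.
|z| = 1.70 ≤ 2.

no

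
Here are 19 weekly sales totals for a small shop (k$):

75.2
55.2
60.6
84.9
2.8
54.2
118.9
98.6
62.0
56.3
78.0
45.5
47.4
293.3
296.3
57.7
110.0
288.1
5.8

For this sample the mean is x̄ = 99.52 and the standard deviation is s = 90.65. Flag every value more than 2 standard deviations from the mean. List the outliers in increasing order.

288.1, 293.3, 296.3

Cutoffs at x̄ ± 2s: 99.52 ± 2·90.65 = [-81.78, 280.82].
288.1: z = 2.08, |z| > 2 → outlier.
293.3: z = 2.14, |z| > 2 → outlier.
296.3: z = 2.17, |z| > 2 → outlier.
Every other value lies within [-81.78, 280.82].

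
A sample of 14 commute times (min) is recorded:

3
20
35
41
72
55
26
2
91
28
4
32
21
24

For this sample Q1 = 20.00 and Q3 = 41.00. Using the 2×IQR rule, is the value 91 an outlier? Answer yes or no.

yes

IQR = Q3 − Q1 = 41.00 − 20.00 = 21.00.
Lower fence = Q1 − 2·IQR = 20.00 − 42.00 = -22.00.
Upper fence = Q3 + 2·IQR = 41.00 + 42.00 = 83.00.
91 lies above the upper fence.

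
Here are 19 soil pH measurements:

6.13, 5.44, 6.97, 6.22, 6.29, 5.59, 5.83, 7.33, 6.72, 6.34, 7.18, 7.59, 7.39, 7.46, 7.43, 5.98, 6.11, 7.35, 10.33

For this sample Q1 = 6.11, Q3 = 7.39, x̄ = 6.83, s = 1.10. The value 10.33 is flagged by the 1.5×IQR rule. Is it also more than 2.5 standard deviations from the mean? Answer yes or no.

yes

z = (10.33 − 6.83) / 1.10 = 3.18.
|z| = 3.18 > 2.5.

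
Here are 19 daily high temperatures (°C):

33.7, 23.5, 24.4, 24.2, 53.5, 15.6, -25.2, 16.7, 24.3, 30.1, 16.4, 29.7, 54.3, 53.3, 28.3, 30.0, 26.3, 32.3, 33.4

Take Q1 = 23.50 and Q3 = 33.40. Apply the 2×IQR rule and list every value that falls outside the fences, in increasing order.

IQR = Q3 − Q1 = 33.40 − 23.50 = 9.90.
Lower fence = Q1 − 2·IQR = 23.50 − 19.80 = 3.70.
Upper fence = Q3 + 2·IQR = 33.40 + 19.80 = 53.20.
-25.2 < 3.70 → outlier.
53.3 > 53.20 → outlier.
53.5 > 53.20 → outlier.
54.3 > 53.20 → outlier.
All remaining values lie within [3.70, 53.20].

-25.2, 53.3, 53.5, 54.3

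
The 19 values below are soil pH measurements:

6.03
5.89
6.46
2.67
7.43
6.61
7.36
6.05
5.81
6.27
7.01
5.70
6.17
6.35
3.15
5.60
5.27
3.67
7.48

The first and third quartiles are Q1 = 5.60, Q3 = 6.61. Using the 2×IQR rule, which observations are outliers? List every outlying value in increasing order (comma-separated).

IQR = Q3 − Q1 = 6.61 − 5.60 = 1.01.
Lower fence = Q1 − 2·IQR = 5.60 − 2.02 = 3.58.
Upper fence = Q3 + 2·IQR = 6.61 + 2.02 = 8.63.
2.67 < 3.58 → outlier.
3.15 < 3.58 → outlier.
All remaining values lie within [3.58, 8.63].

2.67, 3.15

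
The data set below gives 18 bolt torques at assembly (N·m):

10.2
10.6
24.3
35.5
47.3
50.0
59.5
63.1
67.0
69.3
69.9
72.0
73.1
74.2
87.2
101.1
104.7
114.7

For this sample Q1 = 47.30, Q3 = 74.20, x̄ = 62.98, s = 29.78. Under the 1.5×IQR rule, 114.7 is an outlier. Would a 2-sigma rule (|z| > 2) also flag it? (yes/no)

no

z = (114.7 − 62.98) / 29.78 = 1.74.
|z| = 1.74 ≤ 2.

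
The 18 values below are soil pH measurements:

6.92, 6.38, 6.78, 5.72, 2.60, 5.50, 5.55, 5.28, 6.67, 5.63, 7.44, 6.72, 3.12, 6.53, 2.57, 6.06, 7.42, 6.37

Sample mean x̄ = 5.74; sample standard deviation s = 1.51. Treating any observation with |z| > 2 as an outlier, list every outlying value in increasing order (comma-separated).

Cutoffs at x̄ ± 2s: 5.74 ± 2·1.51 = [2.72, 8.76].
2.57: z = -2.10, |z| > 2 → outlier.
2.60: z = -2.08, |z| > 2 → outlier.
Every other value lies within [2.72, 8.76].

2.57, 2.60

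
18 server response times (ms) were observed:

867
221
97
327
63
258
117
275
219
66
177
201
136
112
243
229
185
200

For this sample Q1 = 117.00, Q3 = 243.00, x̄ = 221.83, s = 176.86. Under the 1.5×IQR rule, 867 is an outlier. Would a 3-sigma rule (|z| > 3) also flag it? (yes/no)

z = (867 − 221.83) / 176.86 = 3.65.
|z| = 3.65 > 3.

yes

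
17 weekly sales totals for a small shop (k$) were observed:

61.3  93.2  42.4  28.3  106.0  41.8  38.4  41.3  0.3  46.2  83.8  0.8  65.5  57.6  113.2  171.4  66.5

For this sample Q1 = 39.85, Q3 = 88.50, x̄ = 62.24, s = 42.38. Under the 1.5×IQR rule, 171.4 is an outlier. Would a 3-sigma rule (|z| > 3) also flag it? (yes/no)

no

z = (171.4 − 62.24) / 42.38 = 2.58.
|z| = 2.58 ≤ 3.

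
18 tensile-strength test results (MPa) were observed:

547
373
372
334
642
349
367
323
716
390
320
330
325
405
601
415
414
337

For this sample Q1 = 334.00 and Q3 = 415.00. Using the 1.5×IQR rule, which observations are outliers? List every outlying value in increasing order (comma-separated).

547, 601, 642, 716

IQR = Q3 − Q1 = 415.00 − 334.00 = 81.00.
Lower fence = Q1 − 1.5·IQR = 334.00 − 121.50 = 212.50.
Upper fence = Q3 + 1.5·IQR = 415.00 + 121.50 = 536.50.
547 > 536.50 → outlier.
601 > 536.50 → outlier.
642 > 536.50 → outlier.
716 > 536.50 → outlier.
All remaining values lie within [212.50, 536.50].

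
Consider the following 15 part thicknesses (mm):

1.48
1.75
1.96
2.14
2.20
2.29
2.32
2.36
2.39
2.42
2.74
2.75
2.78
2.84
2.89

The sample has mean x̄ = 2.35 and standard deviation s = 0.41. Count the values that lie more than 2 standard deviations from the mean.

Cutoffs: x̄ ± 2s = [1.53, 3.17].
Outside the cutoffs: 1.48.

1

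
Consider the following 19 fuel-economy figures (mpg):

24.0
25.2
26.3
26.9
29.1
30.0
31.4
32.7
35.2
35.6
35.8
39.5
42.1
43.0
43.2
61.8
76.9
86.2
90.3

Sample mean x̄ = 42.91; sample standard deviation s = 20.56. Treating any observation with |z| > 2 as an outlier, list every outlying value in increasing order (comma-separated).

Cutoffs at x̄ ± 2s: 42.91 ± 2·20.56 = [1.79, 84.03].
86.2: z = 2.11, |z| > 2 → outlier.
90.3: z = 2.30, |z| > 2 → outlier.
Every other value lies within [1.79, 84.03].

86.2, 90.3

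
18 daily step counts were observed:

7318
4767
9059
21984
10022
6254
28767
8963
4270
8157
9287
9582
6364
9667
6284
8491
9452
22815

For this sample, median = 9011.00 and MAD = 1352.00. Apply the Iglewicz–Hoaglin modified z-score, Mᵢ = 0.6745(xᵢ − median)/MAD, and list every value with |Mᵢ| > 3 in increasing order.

21984, 22815, 28767

|Mᵢ| > 3 ⇔ |xᵢ − 9011.00| > 3·1352.00/0.6745 = 6013.34.
So outliers lie outside [2997.66, 15024.34].
21984: M = 6.47 → outlier.
22815: M = 6.89 → outlier.
28767: M = 9.86 → outlier.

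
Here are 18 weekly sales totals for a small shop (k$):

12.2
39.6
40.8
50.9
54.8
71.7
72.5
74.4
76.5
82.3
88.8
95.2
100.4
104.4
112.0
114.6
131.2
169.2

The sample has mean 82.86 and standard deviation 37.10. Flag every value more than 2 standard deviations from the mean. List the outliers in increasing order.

Cutoffs at x̄ ± 2s: 82.86 ± 2·37.10 = [8.66, 157.06].
169.2: z = 2.33, |z| > 2 → outlier.
Every other value lies within [8.66, 157.06].

169.2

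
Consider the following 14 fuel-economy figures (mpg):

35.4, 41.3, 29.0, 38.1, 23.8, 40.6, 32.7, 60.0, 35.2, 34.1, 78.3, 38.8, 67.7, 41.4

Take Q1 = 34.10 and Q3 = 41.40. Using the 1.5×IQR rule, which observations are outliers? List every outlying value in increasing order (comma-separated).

60.0, 67.7, 78.3

IQR = Q3 − Q1 = 41.40 − 34.10 = 7.30.
Lower fence = Q1 − 1.5·IQR = 34.10 − 10.95 = 23.15.
Upper fence = Q3 + 1.5·IQR = 41.40 + 10.95 = 52.35.
60.0 > 52.35 → outlier.
67.7 > 52.35 → outlier.
78.3 > 52.35 → outlier.
All remaining values lie within [23.15, 52.35].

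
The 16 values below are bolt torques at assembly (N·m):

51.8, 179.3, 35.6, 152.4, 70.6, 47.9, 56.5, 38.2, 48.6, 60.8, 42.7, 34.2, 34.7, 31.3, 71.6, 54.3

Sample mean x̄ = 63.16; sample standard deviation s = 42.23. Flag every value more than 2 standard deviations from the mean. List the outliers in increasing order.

152.4, 179.3

Cutoffs at x̄ ± 2s: 63.16 ± 2·42.23 = [-21.30, 147.62].
152.4: z = 2.11, |z| > 2 → outlier.
179.3: z = 2.75, |z| > 2 → outlier.
Every other value lies within [-21.30, 147.62].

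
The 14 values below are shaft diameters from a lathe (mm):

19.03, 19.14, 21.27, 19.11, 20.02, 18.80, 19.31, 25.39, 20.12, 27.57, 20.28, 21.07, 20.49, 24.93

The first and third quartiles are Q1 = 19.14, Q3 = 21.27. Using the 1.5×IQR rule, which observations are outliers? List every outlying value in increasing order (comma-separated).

IQR = Q3 − Q1 = 21.27 − 19.14 = 2.13.
Lower fence = Q1 − 1.5·IQR = 19.14 − 3.195 = 15.945.
Upper fence = Q3 + 1.5·IQR = 21.27 + 3.195 = 24.465.
24.93 > 24.465 → outlier.
25.39 > 24.465 → outlier.
27.57 > 24.465 → outlier.
All remaining values lie within [15.945, 24.465].

24.93, 25.39, 27.57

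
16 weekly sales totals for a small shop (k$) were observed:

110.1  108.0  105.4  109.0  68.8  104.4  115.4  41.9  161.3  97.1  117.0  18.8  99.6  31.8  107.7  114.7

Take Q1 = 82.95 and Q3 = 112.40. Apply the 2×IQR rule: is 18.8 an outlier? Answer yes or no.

yes

IQR = Q3 − Q1 = 112.40 − 82.95 = 29.45.
Lower fence = Q1 − 2·IQR = 82.95 − 58.90 = 24.05.
Upper fence = Q3 + 2·IQR = 112.40 + 58.90 = 171.30.
18.8 lies below the lower fence.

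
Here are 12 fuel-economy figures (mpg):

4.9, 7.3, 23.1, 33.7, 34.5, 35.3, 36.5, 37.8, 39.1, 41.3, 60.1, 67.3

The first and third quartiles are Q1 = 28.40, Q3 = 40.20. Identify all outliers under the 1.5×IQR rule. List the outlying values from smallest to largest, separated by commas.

IQR = Q3 − Q1 = 40.20 − 28.40 = 11.80.
Lower fence = Q1 − 1.5·IQR = 28.40 − 17.70 = 10.70.
Upper fence = Q3 + 1.5·IQR = 40.20 + 17.70 = 57.90.
4.9 < 10.70 → outlier.
7.3 < 10.70 → outlier.
60.1 > 57.90 → outlier.
67.3 > 57.90 → outlier.
All remaining values lie within [10.70, 57.90].

4.9, 7.3, 60.1, 67.3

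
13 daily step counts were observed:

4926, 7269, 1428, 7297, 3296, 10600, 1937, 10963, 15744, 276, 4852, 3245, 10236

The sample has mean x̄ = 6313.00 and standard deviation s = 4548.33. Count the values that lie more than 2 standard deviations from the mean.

Cutoffs: x̄ ± 2s = [-2783.66, 15409.66].
Outside the cutoffs: 15744.

1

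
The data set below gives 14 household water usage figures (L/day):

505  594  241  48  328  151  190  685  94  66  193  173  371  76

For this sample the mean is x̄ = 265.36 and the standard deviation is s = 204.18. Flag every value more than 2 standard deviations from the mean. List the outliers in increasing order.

685

Cutoffs at x̄ ± 2s: 265.36 ± 2·204.18 = [-143.00, 673.72].
685: z = 2.06, |z| > 2 → outlier.
Every other value lies within [-143.00, 673.72].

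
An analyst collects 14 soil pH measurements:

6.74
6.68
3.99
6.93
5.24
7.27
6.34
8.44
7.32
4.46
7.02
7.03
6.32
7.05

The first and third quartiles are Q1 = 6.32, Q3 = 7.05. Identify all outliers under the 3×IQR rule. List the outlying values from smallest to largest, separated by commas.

IQR = Q3 − Q1 = 7.05 − 6.32 = 0.73.
Lower fence = Q1 − 3·IQR = 6.32 − 2.19 = 4.13.
Upper fence = Q3 + 3·IQR = 7.05 + 2.19 = 9.24.
3.99 < 4.13 → outlier.
All remaining values lie within [4.13, 9.24].

3.99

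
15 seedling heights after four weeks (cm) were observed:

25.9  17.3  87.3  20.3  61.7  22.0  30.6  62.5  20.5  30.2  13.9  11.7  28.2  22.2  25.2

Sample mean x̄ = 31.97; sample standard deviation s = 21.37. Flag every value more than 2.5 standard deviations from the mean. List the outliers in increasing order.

Cutoffs at x̄ ± 2.5s: 31.97 ± 2.5·21.37 = [-21.455, 85.395].
87.3: z = 2.59, |z| > 2.5 → outlier.
Every other value lies within [-21.455, 85.395].

87.3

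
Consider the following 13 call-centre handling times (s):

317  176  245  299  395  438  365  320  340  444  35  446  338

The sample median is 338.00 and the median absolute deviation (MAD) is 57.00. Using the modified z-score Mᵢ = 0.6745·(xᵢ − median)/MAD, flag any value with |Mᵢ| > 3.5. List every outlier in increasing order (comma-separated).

35

|Mᵢ| > 3.5 ⇔ |xᵢ − 338.00| > 3.5·57.00/0.6745 = 295.77.
So outliers lie outside [42.23, 633.77].
35: M = -3.59 → outlier.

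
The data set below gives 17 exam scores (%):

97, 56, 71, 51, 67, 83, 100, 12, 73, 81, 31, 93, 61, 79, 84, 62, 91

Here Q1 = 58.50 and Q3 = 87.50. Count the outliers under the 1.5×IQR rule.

1

IQR = 29.00; fences at 58.50 − 43.50 = 15.00 and 87.50 + 43.50 = 131.00.
Outside the cutoffs: 12.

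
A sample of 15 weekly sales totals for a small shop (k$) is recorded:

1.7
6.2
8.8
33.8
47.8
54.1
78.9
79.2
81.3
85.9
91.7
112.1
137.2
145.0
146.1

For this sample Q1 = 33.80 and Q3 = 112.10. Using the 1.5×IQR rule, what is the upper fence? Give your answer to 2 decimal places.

229.55

IQR = Q3 − Q1 = 112.10 − 33.80 = 78.30.
Lower fence = Q1 − 1.5·IQR = 33.80 − 117.45 = -83.65.
Upper fence = Q3 + 1.5·IQR = 112.10 + 117.45 = 229.55.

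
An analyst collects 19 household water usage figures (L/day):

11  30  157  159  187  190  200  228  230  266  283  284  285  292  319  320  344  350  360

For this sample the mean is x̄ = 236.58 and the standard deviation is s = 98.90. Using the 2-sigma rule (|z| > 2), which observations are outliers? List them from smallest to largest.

Cutoffs at x̄ ± 2s: 236.58 ± 2·98.90 = [38.78, 434.38].
11: z = -2.28, |z| > 2 → outlier.
30: z = -2.09, |z| > 2 → outlier.
Every other value lies within [38.78, 434.38].

11, 30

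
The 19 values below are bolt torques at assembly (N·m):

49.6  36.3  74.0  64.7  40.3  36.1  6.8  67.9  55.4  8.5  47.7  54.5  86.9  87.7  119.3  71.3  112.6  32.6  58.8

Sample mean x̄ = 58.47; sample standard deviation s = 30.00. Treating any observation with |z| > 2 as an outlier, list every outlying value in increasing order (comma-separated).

119.3

Cutoffs at x̄ ± 2s: 58.47 ± 2·30.00 = [-1.53, 118.47].
119.3: z = 2.03, |z| > 2 → outlier.
Every other value lies within [-1.53, 118.47].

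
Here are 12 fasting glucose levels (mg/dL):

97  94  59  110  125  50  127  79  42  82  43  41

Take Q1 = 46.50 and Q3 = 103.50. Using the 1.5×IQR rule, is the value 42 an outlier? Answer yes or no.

IQR = Q3 − Q1 = 103.50 − 46.50 = 57.00.
Lower fence = Q1 − 1.5·IQR = 46.50 − 85.50 = -39.00.
Upper fence = Q3 + 1.5·IQR = 103.50 + 85.50 = 189.00.
42 lies within [-39.00, 189.00].

no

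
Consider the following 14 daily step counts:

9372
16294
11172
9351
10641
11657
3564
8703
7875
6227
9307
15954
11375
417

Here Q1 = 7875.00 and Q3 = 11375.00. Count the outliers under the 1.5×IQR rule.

IQR = 3500.00; fences at 7875.00 − 5250.00 = 2625.00 and 11375.00 + 5250.00 = 16625.00.
Outside the cutoffs: 417.

1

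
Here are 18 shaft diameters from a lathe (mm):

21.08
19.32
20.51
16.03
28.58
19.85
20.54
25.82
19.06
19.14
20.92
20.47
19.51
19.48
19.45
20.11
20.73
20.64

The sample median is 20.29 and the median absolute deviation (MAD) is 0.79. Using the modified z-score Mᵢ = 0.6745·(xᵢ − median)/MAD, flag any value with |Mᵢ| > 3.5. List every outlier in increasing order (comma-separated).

|Mᵢ| > 3.5 ⇔ |xᵢ − 20.29| > 3.5·0.79/0.6745 = 4.10.
So outliers lie outside [16.19, 24.39].
16.03: M = -3.64 → outlier.
25.82: M = 4.72 → outlier.
28.58: M = 7.08 → outlier.

16.03, 25.82, 28.58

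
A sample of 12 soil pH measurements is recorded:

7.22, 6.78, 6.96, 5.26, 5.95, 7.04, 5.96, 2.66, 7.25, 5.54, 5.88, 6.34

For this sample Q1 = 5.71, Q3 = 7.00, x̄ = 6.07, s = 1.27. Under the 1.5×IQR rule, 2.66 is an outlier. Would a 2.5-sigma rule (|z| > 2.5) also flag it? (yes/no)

z = (2.66 − 6.07) / 1.27 = -2.69.
|z| = 2.69 > 2.5.

yes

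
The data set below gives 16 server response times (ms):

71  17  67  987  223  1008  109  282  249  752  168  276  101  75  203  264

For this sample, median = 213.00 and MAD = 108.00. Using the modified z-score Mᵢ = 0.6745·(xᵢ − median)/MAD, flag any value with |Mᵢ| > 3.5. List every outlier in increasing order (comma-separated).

|Mᵢ| > 3.5 ⇔ |xᵢ − 213.00| > 3.5·108.00/0.6745 = 560.42.
So outliers lie outside [-347.42, 773.42].
987: M = 4.83 → outlier.
1008: M = 4.97 → outlier.

987, 1008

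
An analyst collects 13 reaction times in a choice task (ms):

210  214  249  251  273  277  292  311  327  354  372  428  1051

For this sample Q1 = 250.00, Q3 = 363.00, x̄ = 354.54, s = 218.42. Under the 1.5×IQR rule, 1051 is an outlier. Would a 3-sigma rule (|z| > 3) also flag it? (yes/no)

yes

z = (1051 − 354.54) / 218.42 = 3.19.
|z| = 3.19 > 3.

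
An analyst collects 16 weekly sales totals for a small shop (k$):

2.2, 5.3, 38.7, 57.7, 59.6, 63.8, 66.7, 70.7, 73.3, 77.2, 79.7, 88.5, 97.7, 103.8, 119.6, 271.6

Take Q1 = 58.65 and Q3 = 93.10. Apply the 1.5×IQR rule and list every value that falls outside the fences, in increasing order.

IQR = Q3 − Q1 = 93.10 − 58.65 = 34.45.
Lower fence = Q1 − 1.5·IQR = 58.65 − 51.675 = 6.975.
Upper fence = Q3 + 1.5·IQR = 93.10 + 51.675 = 144.775.
2.2 < 6.975 → outlier.
5.3 < 6.975 → outlier.
271.6 > 144.775 → outlier.
All remaining values lie within [6.975, 144.775].

2.2, 5.3, 271.6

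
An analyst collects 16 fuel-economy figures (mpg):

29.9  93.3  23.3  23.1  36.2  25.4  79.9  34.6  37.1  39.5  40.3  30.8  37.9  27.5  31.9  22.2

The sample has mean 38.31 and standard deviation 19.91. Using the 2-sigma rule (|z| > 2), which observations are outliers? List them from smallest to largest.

79.9, 93.3

Cutoffs at x̄ ± 2s: 38.31 ± 2·19.91 = [-1.51, 78.13].
79.9: z = 2.09, |z| > 2 → outlier.
93.3: z = 2.76, |z| > 2 → outlier.
Every other value lies within [-1.51, 78.13].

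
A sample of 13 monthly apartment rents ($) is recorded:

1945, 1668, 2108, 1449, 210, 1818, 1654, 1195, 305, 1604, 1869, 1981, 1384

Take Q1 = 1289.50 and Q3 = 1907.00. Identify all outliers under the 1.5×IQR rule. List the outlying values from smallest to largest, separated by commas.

210, 305

IQR = Q3 − Q1 = 1907.00 − 1289.50 = 617.50.
Lower fence = Q1 − 1.5·IQR = 1289.50 − 926.25 = 363.25.
Upper fence = Q3 + 1.5·IQR = 1907.00 + 926.25 = 2833.25.
210 < 363.25 → outlier.
305 < 363.25 → outlier.
All remaining values lie within [363.25, 2833.25].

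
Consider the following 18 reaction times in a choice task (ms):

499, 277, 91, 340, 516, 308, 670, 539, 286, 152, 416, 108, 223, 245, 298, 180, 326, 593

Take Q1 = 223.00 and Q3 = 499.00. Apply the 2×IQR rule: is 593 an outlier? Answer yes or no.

no

IQR = Q3 − Q1 = 499.00 − 223.00 = 276.00.
Lower fence = Q1 − 2·IQR = 223.00 − 552.00 = -329.00.
Upper fence = Q3 + 2·IQR = 499.00 + 552.00 = 1051.00.
593 lies within [-329.00, 1051.00].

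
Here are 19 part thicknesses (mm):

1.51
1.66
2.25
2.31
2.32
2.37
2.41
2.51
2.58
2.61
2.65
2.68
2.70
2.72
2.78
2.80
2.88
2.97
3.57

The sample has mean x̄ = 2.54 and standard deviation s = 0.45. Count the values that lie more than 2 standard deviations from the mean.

Cutoffs: x̄ ± 2s = [1.64, 3.44].
Outside the cutoffs: 1.51, 3.57.

2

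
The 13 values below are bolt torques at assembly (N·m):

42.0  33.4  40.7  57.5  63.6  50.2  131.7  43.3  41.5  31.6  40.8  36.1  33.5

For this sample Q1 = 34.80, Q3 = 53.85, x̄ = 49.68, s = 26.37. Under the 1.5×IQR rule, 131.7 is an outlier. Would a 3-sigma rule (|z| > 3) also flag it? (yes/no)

yes

z = (131.7 − 49.68) / 26.37 = 3.11.
|z| = 3.11 > 3.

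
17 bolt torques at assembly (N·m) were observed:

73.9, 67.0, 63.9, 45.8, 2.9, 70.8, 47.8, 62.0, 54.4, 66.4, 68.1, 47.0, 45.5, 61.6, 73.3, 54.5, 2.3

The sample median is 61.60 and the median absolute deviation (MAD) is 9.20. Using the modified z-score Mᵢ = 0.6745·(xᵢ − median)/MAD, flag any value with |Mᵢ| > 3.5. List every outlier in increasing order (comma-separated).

2.3, 2.9

|Mᵢ| > 3.5 ⇔ |xᵢ − 61.60| > 3.5·9.20/0.6745 = 47.74.
So outliers lie outside [13.86, 109.34].
2.3: M = -4.35 → outlier.
2.9: M = -4.30 → outlier.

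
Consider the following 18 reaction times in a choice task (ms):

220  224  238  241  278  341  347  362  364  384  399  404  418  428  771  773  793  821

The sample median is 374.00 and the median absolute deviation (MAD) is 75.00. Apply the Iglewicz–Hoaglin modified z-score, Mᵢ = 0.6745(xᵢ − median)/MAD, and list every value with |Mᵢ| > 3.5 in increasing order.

771, 773, 793, 821

|Mᵢ| > 3.5 ⇔ |xᵢ − 374.00| > 3.5·75.00/0.6745 = 389.18.
So outliers lie outside [-15.18, 763.18].
771: M = 3.57 → outlier.
773: M = 3.59 → outlier.
793: M = 3.77 → outlier.
821: M = 4.02 → outlier.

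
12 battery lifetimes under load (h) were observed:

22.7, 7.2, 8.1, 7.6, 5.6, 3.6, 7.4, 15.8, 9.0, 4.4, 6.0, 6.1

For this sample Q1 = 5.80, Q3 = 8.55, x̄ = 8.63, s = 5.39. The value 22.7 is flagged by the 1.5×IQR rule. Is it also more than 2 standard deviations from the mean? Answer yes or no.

yes

z = (22.7 − 8.63) / 5.39 = 2.61.
|z| = 2.61 > 2.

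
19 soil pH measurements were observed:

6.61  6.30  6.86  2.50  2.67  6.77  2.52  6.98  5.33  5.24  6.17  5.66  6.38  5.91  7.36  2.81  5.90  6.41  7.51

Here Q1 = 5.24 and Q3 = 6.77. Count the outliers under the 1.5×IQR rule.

IQR = 1.53; fences at 5.24 − 2.295 = 2.945 and 6.77 + 2.295 = 9.065.
Outside the cutoffs: 2.50, 2.52, 2.67, 2.81.

4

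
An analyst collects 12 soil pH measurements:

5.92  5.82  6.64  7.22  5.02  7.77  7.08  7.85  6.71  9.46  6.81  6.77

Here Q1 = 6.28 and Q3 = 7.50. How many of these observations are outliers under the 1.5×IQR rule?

IQR = 1.22; fences at 6.28 − 1.83 = 4.45 and 7.50 + 1.83 = 9.33.
Outside the cutoffs: 9.46.

1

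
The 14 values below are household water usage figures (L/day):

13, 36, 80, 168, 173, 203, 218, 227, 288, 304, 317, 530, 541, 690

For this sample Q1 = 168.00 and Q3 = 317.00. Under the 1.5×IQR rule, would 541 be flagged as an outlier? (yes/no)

yes

IQR = Q3 − Q1 = 317.00 − 168.00 = 149.00.
Lower fence = Q1 − 1.5·IQR = 168.00 − 223.50 = -55.50.
Upper fence = Q3 + 1.5·IQR = 317.00 + 223.50 = 540.50.
541 lies above the upper fence.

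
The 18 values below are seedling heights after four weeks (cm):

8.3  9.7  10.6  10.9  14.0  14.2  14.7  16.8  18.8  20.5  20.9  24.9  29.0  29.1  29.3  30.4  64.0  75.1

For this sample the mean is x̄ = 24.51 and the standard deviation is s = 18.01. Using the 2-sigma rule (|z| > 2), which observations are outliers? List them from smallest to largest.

64.0, 75.1

Cutoffs at x̄ ± 2s: 24.51 ± 2·18.01 = [-11.51, 60.53].
64.0: z = 2.19, |z| > 2 → outlier.
75.1: z = 2.81, |z| > 2 → outlier.
Every other value lies within [-11.51, 60.53].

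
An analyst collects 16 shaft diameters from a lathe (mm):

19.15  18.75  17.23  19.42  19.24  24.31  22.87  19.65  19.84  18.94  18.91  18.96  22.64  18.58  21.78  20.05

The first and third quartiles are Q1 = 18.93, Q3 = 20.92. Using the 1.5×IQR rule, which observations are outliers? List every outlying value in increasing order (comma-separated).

IQR = Q3 − Q1 = 20.92 − 18.93 = 1.99.
Lower fence = Q1 − 1.5·IQR = 18.93 − 2.985 = 15.945.
Upper fence = Q3 + 1.5·IQR = 20.92 + 2.985 = 23.905.
24.31 > 23.905 → outlier.
All remaining values lie within [15.945, 23.905].

24.31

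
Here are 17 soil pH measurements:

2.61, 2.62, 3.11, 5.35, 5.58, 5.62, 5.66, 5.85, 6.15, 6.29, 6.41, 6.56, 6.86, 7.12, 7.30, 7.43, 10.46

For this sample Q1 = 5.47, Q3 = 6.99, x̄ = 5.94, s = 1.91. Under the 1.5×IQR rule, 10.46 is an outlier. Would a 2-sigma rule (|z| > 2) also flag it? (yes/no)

yes

z = (10.46 − 5.94) / 1.91 = 2.37.
|z| = 2.37 > 2.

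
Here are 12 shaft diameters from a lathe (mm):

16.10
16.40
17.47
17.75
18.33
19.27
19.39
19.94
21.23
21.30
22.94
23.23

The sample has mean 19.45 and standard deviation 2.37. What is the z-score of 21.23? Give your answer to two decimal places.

z = (21.23 − 19.45) / 2.37 = 0.75.

0.75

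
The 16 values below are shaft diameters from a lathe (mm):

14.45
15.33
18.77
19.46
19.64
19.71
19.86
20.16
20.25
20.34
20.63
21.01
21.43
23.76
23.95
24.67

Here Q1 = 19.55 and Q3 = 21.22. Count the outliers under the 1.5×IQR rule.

IQR = 1.67; fences at 19.55 − 2.505 = 17.045 and 21.22 + 2.505 = 23.725.
Outside the cutoffs: 14.45, 15.33, 23.76, 23.95, 24.67.

5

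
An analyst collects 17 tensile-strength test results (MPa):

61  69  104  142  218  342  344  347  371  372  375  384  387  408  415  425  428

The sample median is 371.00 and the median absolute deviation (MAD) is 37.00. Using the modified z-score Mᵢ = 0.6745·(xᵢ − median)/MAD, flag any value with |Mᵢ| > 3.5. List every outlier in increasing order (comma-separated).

|Mᵢ| > 3.5 ⇔ |xᵢ − 371.00| > 3.5·37.00/0.6745 = 191.99.
So outliers lie outside [179.01, 562.99].
61: M = -5.65 → outlier.
69: M = -5.51 → outlier.
104: M = -4.87 → outlier.
142: M = -4.17 → outlier.

61, 69, 104, 142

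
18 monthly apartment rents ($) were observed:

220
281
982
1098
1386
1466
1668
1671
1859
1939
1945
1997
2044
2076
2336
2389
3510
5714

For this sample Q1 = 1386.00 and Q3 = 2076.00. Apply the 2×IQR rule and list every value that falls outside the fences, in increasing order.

IQR = Q3 − Q1 = 2076.00 − 1386.00 = 690.00.
Lower fence = Q1 − 2·IQR = 1386.00 − 1380.00 = 6.00.
Upper fence = Q3 + 2·IQR = 2076.00 + 1380.00 = 3456.00.
3510 > 3456.00 → outlier.
5714 > 3456.00 → outlier.
All remaining values lie within [6.00, 3456.00].

3510, 5714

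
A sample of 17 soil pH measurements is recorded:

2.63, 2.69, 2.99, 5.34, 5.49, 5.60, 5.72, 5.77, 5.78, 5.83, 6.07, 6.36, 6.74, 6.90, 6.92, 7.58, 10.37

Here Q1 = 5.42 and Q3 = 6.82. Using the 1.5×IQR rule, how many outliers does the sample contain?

IQR = 1.40; fences at 5.42 − 2.10 = 3.32 and 6.82 + 2.10 = 8.92.
Outside the cutoffs: 2.63, 2.69, 2.99, 10.37.

4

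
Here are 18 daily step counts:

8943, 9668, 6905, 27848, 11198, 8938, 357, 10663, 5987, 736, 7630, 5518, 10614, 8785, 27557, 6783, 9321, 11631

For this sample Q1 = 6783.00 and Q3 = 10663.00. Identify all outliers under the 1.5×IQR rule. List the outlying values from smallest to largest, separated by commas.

IQR = Q3 − Q1 = 10663.00 − 6783.00 = 3880.00.
Lower fence = Q1 − 1.5·IQR = 6783.00 − 5820.00 = 963.00.
Upper fence = Q3 + 1.5·IQR = 10663.00 + 5820.00 = 16483.00.
357 < 963.00 → outlier.
736 < 963.00 → outlier.
27557 > 16483.00 → outlier.
27848 > 16483.00 → outlier.
All remaining values lie within [963.00, 16483.00].

357, 736, 27557, 27848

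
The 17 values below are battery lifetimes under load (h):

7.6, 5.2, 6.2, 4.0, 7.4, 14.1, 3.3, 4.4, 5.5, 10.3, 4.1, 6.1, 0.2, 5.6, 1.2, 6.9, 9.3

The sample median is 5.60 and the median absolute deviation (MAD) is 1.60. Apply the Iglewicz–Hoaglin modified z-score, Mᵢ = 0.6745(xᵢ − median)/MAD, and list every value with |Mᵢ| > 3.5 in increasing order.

14.1

|Mᵢ| > 3.5 ⇔ |xᵢ − 5.60| > 3.5·1.60/0.6745 = 8.30.
So outliers lie outside [-2.70, 13.90].
14.1: M = 3.58 → outlier.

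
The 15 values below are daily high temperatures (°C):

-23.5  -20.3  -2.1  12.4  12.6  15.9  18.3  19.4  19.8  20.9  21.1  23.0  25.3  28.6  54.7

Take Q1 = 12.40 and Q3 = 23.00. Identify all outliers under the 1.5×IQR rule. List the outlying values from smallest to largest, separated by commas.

IQR = Q3 − Q1 = 23.00 − 12.40 = 10.60.
Lower fence = Q1 − 1.5·IQR = 12.40 − 15.90 = -3.50.
Upper fence = Q3 + 1.5·IQR = 23.00 + 15.90 = 38.90.
-23.5 < -3.50 → outlier.
-20.3 < -3.50 → outlier.
54.7 > 38.90 → outlier.
All remaining values lie within [-3.50, 38.90].

-23.5, -20.3, 54.7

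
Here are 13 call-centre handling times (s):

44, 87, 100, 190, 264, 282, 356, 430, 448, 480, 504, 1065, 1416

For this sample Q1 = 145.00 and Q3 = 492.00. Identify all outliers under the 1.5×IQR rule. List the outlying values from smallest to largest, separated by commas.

IQR = Q3 − Q1 = 492.00 − 145.00 = 347.00.
Lower fence = Q1 − 1.5·IQR = 145.00 − 520.50 = -375.50.
Upper fence = Q3 + 1.5·IQR = 492.00 + 520.50 = 1012.50.
1065 > 1012.50 → outlier.
1416 > 1012.50 → outlier.
All remaining values lie within [-375.50, 1012.50].

1065, 1416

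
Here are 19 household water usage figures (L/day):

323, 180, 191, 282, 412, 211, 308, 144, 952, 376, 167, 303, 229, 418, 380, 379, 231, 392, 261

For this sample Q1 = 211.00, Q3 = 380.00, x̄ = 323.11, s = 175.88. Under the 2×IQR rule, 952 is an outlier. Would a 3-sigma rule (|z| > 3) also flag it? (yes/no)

z = (952 − 323.11) / 175.88 = 3.58.
|z| = 3.58 > 3.

yes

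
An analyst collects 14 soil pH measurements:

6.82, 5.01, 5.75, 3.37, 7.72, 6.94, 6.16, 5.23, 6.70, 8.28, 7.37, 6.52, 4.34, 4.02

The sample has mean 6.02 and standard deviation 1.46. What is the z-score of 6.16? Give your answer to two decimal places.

z = (6.16 − 6.02) / 1.46 = 0.10.

0.10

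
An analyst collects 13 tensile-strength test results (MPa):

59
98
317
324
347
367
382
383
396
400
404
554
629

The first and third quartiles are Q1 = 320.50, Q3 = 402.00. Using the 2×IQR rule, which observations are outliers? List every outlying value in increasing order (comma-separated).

IQR = Q3 − Q1 = 402.00 − 320.50 = 81.50.
Lower fence = Q1 − 2·IQR = 320.50 − 163.00 = 157.50.
Upper fence = Q3 + 2·IQR = 402.00 + 163.00 = 565.00.
59 < 157.50 → outlier.
98 < 157.50 → outlier.
629 > 565.00 → outlier.
All remaining values lie within [157.50, 565.00].

59, 98, 629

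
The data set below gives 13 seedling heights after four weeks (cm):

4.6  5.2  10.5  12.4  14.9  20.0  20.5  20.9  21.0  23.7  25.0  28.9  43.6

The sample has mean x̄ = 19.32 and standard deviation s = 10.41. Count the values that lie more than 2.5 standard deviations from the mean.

Cutoffs: x̄ ± 2.5s = [-6.705, 45.345].
Every value lies within the cutoffs.

0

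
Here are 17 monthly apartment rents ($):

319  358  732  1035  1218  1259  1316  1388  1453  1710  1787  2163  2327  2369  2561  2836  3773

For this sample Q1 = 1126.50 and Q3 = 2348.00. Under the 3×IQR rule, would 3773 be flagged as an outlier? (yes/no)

no

IQR = Q3 − Q1 = 2348.00 − 1126.50 = 1221.50.
Lower fence = Q1 − 3·IQR = 1126.50 − 3664.50 = -2538.00.
Upper fence = Q3 + 3·IQR = 2348.00 + 3664.50 = 6012.50.
3773 lies within [-2538.00, 6012.50].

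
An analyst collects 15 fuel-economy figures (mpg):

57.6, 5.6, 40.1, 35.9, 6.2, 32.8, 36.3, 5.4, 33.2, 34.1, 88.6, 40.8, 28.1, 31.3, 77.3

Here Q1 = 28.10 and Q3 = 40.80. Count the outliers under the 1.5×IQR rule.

IQR = 12.70; fences at 28.10 − 19.05 = 9.05 and 40.80 + 19.05 = 59.85.
Outside the cutoffs: 5.4, 5.6, 6.2, 77.3, 88.6.

5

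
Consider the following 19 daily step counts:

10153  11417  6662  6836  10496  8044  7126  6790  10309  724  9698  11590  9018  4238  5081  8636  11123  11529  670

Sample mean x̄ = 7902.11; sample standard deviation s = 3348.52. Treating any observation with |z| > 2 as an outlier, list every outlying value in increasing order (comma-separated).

Cutoffs at x̄ ± 2s: 7902.11 ± 2·3348.52 = [1205.07, 14599.15].
670: z = -2.16, |z| > 2 → outlier.
724: z = -2.14, |z| > 2 → outlier.
Every other value lies within [1205.07, 14599.15].

670, 724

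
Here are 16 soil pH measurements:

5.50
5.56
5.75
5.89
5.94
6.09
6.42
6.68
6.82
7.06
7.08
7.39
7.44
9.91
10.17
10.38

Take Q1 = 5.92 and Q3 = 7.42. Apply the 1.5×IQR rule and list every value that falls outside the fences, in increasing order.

9.91, 10.17, 10.38

IQR = Q3 − Q1 = 7.42 − 5.92 = 1.50.
Lower fence = Q1 − 1.5·IQR = 5.92 − 2.25 = 3.67.
Upper fence = Q3 + 1.5·IQR = 7.42 + 2.25 = 9.67.
9.91 > 9.67 → outlier.
10.17 > 9.67 → outlier.
10.38 > 9.67 → outlier.
All remaining values lie within [3.67, 9.67].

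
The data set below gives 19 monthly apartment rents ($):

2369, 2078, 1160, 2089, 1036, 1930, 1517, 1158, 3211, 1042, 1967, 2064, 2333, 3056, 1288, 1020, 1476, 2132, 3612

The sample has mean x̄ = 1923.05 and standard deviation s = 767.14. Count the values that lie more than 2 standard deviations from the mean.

Cutoffs: x̄ ± 2s = [388.77, 3457.33].
Outside the cutoffs: 3612.

1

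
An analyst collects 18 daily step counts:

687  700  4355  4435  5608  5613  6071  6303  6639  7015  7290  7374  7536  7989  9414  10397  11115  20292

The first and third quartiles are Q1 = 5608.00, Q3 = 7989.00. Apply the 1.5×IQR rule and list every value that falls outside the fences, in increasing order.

687, 700, 20292

IQR = Q3 − Q1 = 7989.00 − 5608.00 = 2381.00.
Lower fence = Q1 − 1.5·IQR = 5608.00 − 3571.50 = 2036.50.
Upper fence = Q3 + 1.5·IQR = 7989.00 + 3571.50 = 11560.50.
687 < 2036.50 → outlier.
700 < 2036.50 → outlier.
20292 > 11560.50 → outlier.
All remaining values lie within [2036.50, 11560.50].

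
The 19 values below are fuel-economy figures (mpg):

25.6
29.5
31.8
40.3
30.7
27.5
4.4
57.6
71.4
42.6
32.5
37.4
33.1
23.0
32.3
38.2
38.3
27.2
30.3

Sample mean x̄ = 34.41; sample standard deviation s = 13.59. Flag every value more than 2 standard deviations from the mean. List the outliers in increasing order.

Cutoffs at x̄ ± 2s: 34.41 ± 2·13.59 = [7.23, 61.59].
4.4: z = -2.21, |z| > 2 → outlier.
71.4: z = 2.72, |z| > 2 → outlier.
Every other value lies within [7.23, 61.59].

4.4, 71.4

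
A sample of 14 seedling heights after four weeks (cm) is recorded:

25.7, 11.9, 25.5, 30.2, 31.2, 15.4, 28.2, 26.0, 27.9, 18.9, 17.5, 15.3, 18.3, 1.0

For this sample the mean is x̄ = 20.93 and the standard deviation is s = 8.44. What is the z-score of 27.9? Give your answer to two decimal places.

0.83

z = (27.9 − 20.93) / 8.44 = 0.83.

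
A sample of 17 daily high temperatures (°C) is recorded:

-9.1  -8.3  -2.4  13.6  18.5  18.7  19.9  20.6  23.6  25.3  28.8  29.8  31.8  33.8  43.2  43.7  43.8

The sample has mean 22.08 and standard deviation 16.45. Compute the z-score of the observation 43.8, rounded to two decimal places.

1.32

z = (43.8 − 22.08) / 16.45 = 1.32.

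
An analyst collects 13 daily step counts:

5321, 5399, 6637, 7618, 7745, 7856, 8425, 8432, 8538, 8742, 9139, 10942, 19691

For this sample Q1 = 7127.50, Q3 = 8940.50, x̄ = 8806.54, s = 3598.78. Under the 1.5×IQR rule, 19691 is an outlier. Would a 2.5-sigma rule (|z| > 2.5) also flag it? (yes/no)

yes

z = (19691 − 8806.54) / 3598.78 = 3.02.
|z| = 3.02 > 2.5.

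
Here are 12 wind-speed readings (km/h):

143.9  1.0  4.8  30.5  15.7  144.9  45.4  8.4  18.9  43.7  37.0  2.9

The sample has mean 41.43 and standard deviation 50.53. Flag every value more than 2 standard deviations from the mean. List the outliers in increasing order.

Cutoffs at x̄ ± 2s: 41.43 ± 2·50.53 = [-59.63, 142.49].
143.9: z = 2.03, |z| > 2 → outlier.
144.9: z = 2.05, |z| > 2 → outlier.
Every other value lies within [-59.63, 142.49].

143.9, 144.9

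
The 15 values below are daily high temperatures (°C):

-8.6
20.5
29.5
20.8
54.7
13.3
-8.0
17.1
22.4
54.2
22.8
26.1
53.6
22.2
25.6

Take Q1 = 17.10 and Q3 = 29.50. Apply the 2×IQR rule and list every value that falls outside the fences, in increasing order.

IQR = Q3 − Q1 = 29.50 − 17.10 = 12.40.
Lower fence = Q1 − 2·IQR = 17.10 − 24.80 = -7.70.
Upper fence = Q3 + 2·IQR = 29.50 + 24.80 = 54.30.
-8.6 < -7.70 → outlier.
-8.0 < -7.70 → outlier.
54.7 > 54.30 → outlier.
All remaining values lie within [-7.70, 54.30].

-8.6, -8.0, 54.7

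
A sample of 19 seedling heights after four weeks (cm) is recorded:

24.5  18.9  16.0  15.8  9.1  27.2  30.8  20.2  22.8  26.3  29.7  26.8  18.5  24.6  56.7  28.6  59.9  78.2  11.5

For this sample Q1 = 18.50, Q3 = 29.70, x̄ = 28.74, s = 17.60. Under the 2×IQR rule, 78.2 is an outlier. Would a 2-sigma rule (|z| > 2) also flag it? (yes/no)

z = (78.2 − 28.74) / 17.60 = 2.81.
|z| = 2.81 > 2.

yes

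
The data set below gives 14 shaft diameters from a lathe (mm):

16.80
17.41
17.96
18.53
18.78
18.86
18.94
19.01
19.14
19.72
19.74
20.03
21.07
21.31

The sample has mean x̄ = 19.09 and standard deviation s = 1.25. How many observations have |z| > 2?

Cutoffs: x̄ ± 2s = [16.59, 21.59].
Every value lies within the cutoffs.

0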